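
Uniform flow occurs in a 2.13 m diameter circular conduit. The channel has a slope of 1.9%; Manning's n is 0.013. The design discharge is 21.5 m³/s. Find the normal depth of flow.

y_n = 1.53 m

Manning's equation rearranged: A R^(2/3) = nQ / (1·√S) = 0.013 × 21.5 / (√0.019) = 2.028.
At y = 1.28 m: A R^(2/3) = 1.577 — too small.
At y = 1.83 m: A R^(2/3) = 2.431 — too large.
At y = 1.53 m: A R^(2/3) = 2.026 — matches.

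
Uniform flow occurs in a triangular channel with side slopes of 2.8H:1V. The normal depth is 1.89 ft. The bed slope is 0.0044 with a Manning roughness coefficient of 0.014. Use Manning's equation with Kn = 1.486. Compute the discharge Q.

Q = 65.2 ft³/s

For a triangular section with side slope z = 2.8: A = zy² = 2.8×1.89² = 10 ft²; P = 2y√(1+z²) = 2×1.89×2.973 = 11.24 ft.
Hydraulic radius R = A/P = 10/11.24 = 0.8899 ft.
Manning's equation: Q = (1.486/n) A R^(2/3) S^(1/2) = (1.486/0.014) × 10 × 0.8899^(2/3) × 0.0044^(1/2) = 65.2 ft³/s.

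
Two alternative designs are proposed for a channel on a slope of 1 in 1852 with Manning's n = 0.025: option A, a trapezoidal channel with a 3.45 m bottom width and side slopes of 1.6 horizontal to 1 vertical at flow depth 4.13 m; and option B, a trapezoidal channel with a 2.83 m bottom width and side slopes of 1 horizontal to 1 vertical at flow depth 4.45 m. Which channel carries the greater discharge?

channel A

Channel A: With bottom width b = 3.45 m and side slope z = 1.6: A = (b + zy)y = (3.45 + 1.6×4.13)×4.13 = 41.54 m²; P = b + 2y√(1+z²) = 3.45 + 2×4.13×1.887 = 19.03 m. Hydraulic radius R = A/P = 41.54/19.03 = 2.182 m. Q_A = (1/0.025)·41.54·2.182^(2/3)·√0.00054 = 64.96 m³/s.
Channel B: With bottom width b = 2.83 m and side slope z = 1: A = (b + zy)y = (2.83 + 1×4.45)×4.45 = 32.4 m²; P = b + 2y√(1+z²) = 2.83 + 2×4.45×1.414 = 15.42 m. Hydraulic radius R = A/P = 32.4/15.42 = 2.101 m. Q_B = (1/0.025)·32.4·2.101^(2/3)·√0.00054 = 49.4 m³/s.
Q_A = 64.96 m³/s vs Q_B = 49.4 m³/s, so channel A carries more.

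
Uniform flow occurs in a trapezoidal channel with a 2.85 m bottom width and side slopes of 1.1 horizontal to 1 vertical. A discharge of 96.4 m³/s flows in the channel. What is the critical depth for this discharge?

y_c = 3.28 m

At critical depth, Q² T / (g A³) = 1, i.e. A³/T = Q²/g = 96.4²/9.81 = 947.3.
At y = 2.57 m: A³/T = 365.2 — short.
At y = 3.68 m: A³/T = 1494 — over.
At y = 3.28 m: A³/T = 944.2 — close enough.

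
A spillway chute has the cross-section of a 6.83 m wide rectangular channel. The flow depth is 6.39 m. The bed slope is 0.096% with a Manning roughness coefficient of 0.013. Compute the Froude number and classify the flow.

subcritical

Flow area A = b·y = 6.83 × 6.39 = 43.64 m². Wetted perimeter P = b + 2y = 6.83 + 2×6.39 = 19.61 m.
Hydraulic radius R = A/P = 43.64/19.61 = 2.226 m.
V = (1/n) R^(2/3) √S = (1/0.013) × 2.226^(2/3) × √0.00096 = 4.063 m/s. Hydraulic depth D_h = A/T = 43.64/6.83 = 6.39 m.
Froude number Fr = V/√(g·D_h) = 4.063/√(9.81×6.39) = 0.513, which is less than 1, so the flow is subcritical.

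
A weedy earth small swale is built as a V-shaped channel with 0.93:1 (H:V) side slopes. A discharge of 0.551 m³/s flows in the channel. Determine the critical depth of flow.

At critical depth, Q² T / (g A³) = 1, i.e. A³/T = Q²/g = 0.551²/9.81 = 0.03095.
Try y = 0.441 m: A³/T = 0.007213 — short.
Try y = 0.721 m: A³/T = 0.08426 — over.
Try y = 0.59 m: A³/T = 0.03092 — close enough.

y_c = 0.59 m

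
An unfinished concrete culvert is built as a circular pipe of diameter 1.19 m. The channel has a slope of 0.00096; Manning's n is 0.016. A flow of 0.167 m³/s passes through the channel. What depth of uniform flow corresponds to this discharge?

Manning's equation rearranged: A R^(2/3) = nQ / (1·√S) = 0.016 × 0.167 / (√0.00096) = 0.08624.
At y = 0.38 m: A R^(2/3) = 0.1095 — high.
At y = 0.291 m: A R^(2/3) = 0.06498 — low.
At y = 0.336 m: A R^(2/3) = 0.08627 — close enough.

y_n = 0.336 m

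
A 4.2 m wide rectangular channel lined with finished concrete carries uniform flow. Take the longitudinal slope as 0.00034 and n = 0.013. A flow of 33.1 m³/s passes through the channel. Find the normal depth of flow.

y_n = 4.4 m

Manning's equation rearranged: A R^(2/3) = nQ / (1·√S) = 0.013 × 33.1 / (√0.00034) = 23.34.
Trying y = 3.85 m: A R^(2/3) = 19.84 — short.
Trying y = 5.46 m: A R^(2/3) = 30.27 — over.
Trying y = 4.4 m: A R^(2/3) = 23.36 — matches.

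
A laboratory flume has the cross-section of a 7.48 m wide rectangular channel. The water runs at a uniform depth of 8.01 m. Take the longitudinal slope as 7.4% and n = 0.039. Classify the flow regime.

Flow area A = b·y = 7.48 × 8.01 = 59.91 m². Wetted perimeter P = b + 2y = 7.48 + 2×8.01 = 23.5 m.
Hydraulic radius R = A/P = 59.91/23.5 = 2.55 m.
V = (1/n) R^(2/3) √S = (1/0.039) × 2.55^(2/3) × √0.074 = 13.02 m/s. Hydraulic depth D_h = A/T = 59.91/7.48 = 8.01 m.
Froude number Fr = V/√(g·D_h) = 13.02/√(9.81×8.01) = 1.47, which is greater than 1, so the flow is supercritical.

supercritical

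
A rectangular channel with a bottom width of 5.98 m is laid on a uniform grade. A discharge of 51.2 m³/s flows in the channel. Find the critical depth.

For a rectangular channel, critical depth y_c = (q²/g)^(1/3) where q = Q/b = 51.2/5.98 = 8.562 m²/s.
So y_c = (8.562²/9.81)^(1/3) = 1.96 m.

y_c = 1.96 m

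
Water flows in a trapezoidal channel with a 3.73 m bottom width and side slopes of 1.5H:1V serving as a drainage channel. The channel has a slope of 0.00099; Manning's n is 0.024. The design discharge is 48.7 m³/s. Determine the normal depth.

Manning's equation rearranged: A R^(2/3) = nQ / (1·√S) = 0.024 × 48.7 / (√0.00099) = 37.15.
At y = 3.43 m: A R^(2/3) = 46.55 — high.
At y = 2.47 m: A R^(2/3) = 23.56 — low.
At y = 3.08 m: A R^(2/3) = 37.11 — close enough.

y_n = 3.08 m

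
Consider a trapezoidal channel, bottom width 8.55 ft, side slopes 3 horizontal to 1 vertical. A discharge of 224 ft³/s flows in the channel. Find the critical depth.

At critical depth, Q² T / (g A³) = 1, i.e. A³/T = Q²/g = 224²/32.2 = 1558.
Try y = 1.64 ft: A³/T = 586.2 — too small.
Try y = 2.38 ft: A³/T = 2281 — too large.
Try y = 2.15 ft: A³/T = 1564 — close enough.

y_c = 2.15 ft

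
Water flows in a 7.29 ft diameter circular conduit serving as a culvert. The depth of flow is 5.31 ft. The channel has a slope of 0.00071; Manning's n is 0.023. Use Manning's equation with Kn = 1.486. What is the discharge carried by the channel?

Q = 94.4 ft³/s

For a circular section of diameter D = 7.29 ft at depth y = 5.31 ft, the central angle is θ = 2 arccos(1 − 2y/D) = 4.09 rad. Then A = (D²/8)(θ − sin θ) = 32.57 ft² and P = Dθ/2 = 14.91 ft.
Hydraulic radius R = A/P = 32.57/14.91 = 2.185 ft.
Manning's equation: Q = (1.486/n) A R^(2/3) S^(1/2) = (1.486/0.023) × 32.57 × 2.185^(2/3) × 0.00071^(1/2) = 94.4 ft³/s.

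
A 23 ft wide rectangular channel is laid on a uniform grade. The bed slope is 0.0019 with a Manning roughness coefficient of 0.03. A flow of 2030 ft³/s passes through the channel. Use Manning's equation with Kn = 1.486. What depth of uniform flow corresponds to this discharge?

Manning's equation rearranged: A R^(2/3) = nQ / (1.486·√S) = 0.03 × 2030 / (1.486 × √0.0019) = 940.2.
Trying y = 8.49 ft: A R^(2/3) = 562.1 — low.
Trying y = 14.7 ft: A R^(2/3) = 1172 — high.
Trying y = 12.4 ft: A R^(2/3) = 938.2 — matches.

y_n = 12.4 ft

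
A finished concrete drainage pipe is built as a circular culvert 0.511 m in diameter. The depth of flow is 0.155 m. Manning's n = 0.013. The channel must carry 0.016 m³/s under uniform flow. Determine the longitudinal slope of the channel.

S = 0.000399

For a circular section of diameter D = 0.511 m at depth y = 0.155 m, the central angle is θ = 2 arccos(1 − 2y/D) = 2.333 rad. Then A = (D²/8)(θ − sin θ) = 0.05254 m² and P = Dθ/2 = 0.5961 m.
Hydraulic radius R = A/P = 0.05254/0.5961 = 0.08815 m.
From Manning's equation, S = [nQ / (1 A R^(2/3))]² = [0.013 × 0.016 / (1 × 0.05254 × 0.08815^(2/3))]² = 0.000399.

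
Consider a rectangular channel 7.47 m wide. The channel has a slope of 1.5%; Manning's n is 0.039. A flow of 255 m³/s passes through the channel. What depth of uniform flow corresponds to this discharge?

Manning's equation rearranged: A R^(2/3) = nQ / (1·√S) = 0.039 × 255 / (√0.015) = 81.2.
Trying y = 5.03 m: A R^(2/3) = 62.46 — low.
Trying y = 7.67 m: A R^(2/3) = 105.9 — high.
Trying y = 6.19 m: A R^(2/3) = 81.25 — ≈ 81.2.

y_n = 6.19 m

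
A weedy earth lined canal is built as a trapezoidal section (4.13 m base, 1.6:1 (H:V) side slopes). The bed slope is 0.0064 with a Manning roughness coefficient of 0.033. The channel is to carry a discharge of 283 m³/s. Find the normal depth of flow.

y_n = 5.02 m

Manning's equation rearranged: A R^(2/3) = nQ / (1·√S) = 0.033 × 283 / (√0.0064) = 116.7.
Trying y = 4.05 m: A R^(2/3) = 72.98 — short.
Trying y = 6.09 m: A R^(2/3) = 180.3 — over.
Trying y = 5.02 m: A R^(2/3) = 116.8 — matches.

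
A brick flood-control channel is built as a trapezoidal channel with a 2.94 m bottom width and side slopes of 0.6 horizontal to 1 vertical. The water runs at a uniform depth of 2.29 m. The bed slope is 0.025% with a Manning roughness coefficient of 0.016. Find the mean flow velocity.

V = 1.11 m/s

With bottom width b = 2.94 m and side slope z = 0.6: A = (b + zy)y = (2.94 + 0.6×2.29)×2.29 = 9.879 m²; P = b + 2y√(1+z²) = 2.94 + 2×2.29×1.166 = 8.281 m.
Hydraulic radius R = A/P = 9.879/8.281 = 1.193 m.
From Manning's equation, V = (1/n) R^(2/3) S^(1/2) = (1/0.016) × 1.193^(2/3) × 0.00025^(1/2) = 1.11 m/s.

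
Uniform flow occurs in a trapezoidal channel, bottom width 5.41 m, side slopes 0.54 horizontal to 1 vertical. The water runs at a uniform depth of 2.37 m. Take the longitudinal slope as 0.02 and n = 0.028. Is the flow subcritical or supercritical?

supercritical

With bottom width b = 5.41 m and side slope z = 0.54: A = (b + zy)y = (5.41 + 0.54×2.37)×2.37 = 15.85 m²; P = b + 2y√(1+z²) = 5.41 + 2×2.37×1.136 = 10.8 m.
Hydraulic radius R = A/P = 15.85/10.8 = 1.468 m.
V = (1/n) R^(2/3) √S = (1/0.028) × 1.468^(2/3) × √0.02 = 6.525 m/s. Hydraulic depth D_h = A/T = 15.85/7.97 = 1.989 m.
Froude number Fr = V/√(g·D_h) = 6.525/√(9.81×1.989) = 1.48, which is greater than 1, so the flow is supercritical.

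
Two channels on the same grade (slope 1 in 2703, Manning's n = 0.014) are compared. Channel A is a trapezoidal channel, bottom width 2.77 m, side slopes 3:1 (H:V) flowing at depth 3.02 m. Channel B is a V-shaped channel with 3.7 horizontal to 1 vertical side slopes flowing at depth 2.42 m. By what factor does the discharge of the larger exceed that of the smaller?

2.06

Channel A: With bottom width b = 2.77 m and side slope z = 3: A = (b + zy)y = (2.77 + 3×3.02)×3.02 = 35.73 m²; P = b + 2y√(1+z²) = 2.77 + 2×3.02×3.162 = 21.87 m. Hydraulic radius R = A/P = 35.73/21.87 = 1.634 m. Q_A = (1/0.014)·35.73·1.634^(2/3)·√0.00037 = 68.08 m³/s.
Channel B: For a triangular section with side slope z = 3.7: A = zy² = 3.7×2.42² = 21.67 m²; P = 2y√(1+z²) = 2×2.42×3.833 = 18.55 m. Hydraulic radius R = A/P = 21.67/18.55 = 1.168 m. Q_B = (1/0.014)·21.67·1.168^(2/3)·√0.00037 = 33.02 m³/s.
The larger discharge is 68.08 m³/s and the smaller is 33.02 m³/s; the ratio is 2.06.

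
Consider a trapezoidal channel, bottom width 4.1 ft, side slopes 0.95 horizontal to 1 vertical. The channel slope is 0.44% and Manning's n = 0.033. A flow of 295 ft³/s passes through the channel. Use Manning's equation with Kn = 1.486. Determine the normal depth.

Manning's equation rearranged: A R^(2/3) = nQ / (1.486·√S) = 0.033 × 295 / (1.486 × √0.0044) = 98.76.
Try y = 3.9 ft: A R^(2/3) = 49.1 — low.
Try y = 6.72 ft: A R^(2/3) = 150.2 — high.
Try y = 5.51 ft: A R^(2/3) = 98.86 — matches.

y_n = 5.51 ft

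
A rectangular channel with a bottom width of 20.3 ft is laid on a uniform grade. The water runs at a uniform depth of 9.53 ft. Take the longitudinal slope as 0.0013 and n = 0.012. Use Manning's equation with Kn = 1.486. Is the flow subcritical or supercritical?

Flow area A = b·y = 20.3 × 9.53 = 193.5 ft². Wetted perimeter P = b + 2y = 20.3 + 2×9.53 = 39.36 ft.
Hydraulic radius R = A/P = 193.5/39.36 = 4.915 ft.
V = (1.486/n) R^(2/3) √S = (1.486/0.012) × 4.915^(2/3) × √0.0013 = 12.91 ft/s. Hydraulic depth D_h = A/T = 193.5/20.3 = 9.53 ft.
Froude number Fr = V/√(g·D_h) = 12.91/√(32.2×9.53) = 0.737, which is less than 1, so the flow is subcritical.

subcritical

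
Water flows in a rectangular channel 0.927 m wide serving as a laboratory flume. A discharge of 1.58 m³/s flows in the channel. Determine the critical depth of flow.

y_c = 0.667 m

For a rectangular channel, critical depth y_c = (q²/g)^(1/3) where q = Q/b = 1.58/0.927 = 1.704 m²/s.
So y_c = (1.704²/9.81)^(1/3) = 0.667 m.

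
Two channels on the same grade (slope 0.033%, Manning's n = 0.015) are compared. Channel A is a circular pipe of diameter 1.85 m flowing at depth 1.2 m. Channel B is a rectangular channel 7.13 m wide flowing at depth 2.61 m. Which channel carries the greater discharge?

Channel A: For a circular section of diameter D = 1.85 m at depth y = 1.2 m, the central angle is θ = 2 arccos(1 − 2y/D) = 3.745 rad. Then A = (D²/8)(θ − sin θ) = 1.845 m² and P = Dθ/2 = 3.464 m. Hydraulic radius R = A/P = 1.845/3.464 = 0.5326 m. Q_A = (1/0.015)·1.845·0.5326^(2/3)·√0.00033 = 1.468 m³/s.
Channel B: Flow area A = b·y = 7.13 × 2.61 = 18.61 m². Wetted perimeter P = b + 2y = 7.13 + 2×2.61 = 12.35 m. Hydraulic radius R = A/P = 18.61/12.35 = 1.507 m. Q_B = (1/0.015)·18.61·1.507^(2/3)·√0.00033 = 29.62 m³/s.
Q_A = 1.468 m³/s vs Q_B = 29.62 m³/s, so channel B carries more.

channel B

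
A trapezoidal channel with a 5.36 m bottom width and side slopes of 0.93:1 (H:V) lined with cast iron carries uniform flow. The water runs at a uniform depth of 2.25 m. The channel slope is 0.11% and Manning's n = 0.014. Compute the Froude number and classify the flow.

With bottom width b = 5.36 m and side slope z = 0.93: A = (b + zy)y = (5.36 + 0.93×2.25)×2.25 = 16.77 m²; P = b + 2y√(1+z²) = 5.36 + 2×2.25×1.366 = 11.51 m.
Hydraulic radius R = A/P = 16.77/11.51 = 1.457 m.
V = (1/n) R^(2/3) √S = (1/0.014) × 1.457^(2/3) × √0.0011 = 3.045 m/s. Hydraulic depth D_h = A/T = 16.77/9.545 = 1.757 m.
Froude number Fr = V/√(g·D_h) = 3.045/√(9.81×1.757) = 0.734, which is less than 1, so the flow is subcritical.

subcritical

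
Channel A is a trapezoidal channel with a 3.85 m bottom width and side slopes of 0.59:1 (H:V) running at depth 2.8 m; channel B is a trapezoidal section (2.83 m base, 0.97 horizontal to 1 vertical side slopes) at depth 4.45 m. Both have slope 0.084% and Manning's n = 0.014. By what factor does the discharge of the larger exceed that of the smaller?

2.59

Channel A: With bottom width b = 3.85 m and side slope z = 0.59: A = (b + zy)y = (3.85 + 0.59×2.8)×2.8 = 15.41 m²; P = b + 2y√(1+z²) = 3.85 + 2×2.8×1.161 = 10.35 m. Hydraulic radius R = A/P = 15.41/10.35 = 1.488 m. Q_A = (1/0.014)·15.41·1.488^(2/3)·√0.00084 = 41.57 m³/s.
Channel B: With bottom width b = 2.83 m and side slope z = 0.97: A = (b + zy)y = (2.83 + 0.97×4.45)×4.45 = 31.8 m²; P = b + 2y√(1+z²) = 2.83 + 2×4.45×1.393 = 15.23 m. Hydraulic radius R = A/P = 31.8/15.23 = 2.088 m. Q_B = (1/0.014)·31.8·2.088^(2/3)·√0.00084 = 107.6 m³/s.
The larger discharge is 107.6 m³/s and the smaller is 41.57 m³/s; the ratio is 2.59.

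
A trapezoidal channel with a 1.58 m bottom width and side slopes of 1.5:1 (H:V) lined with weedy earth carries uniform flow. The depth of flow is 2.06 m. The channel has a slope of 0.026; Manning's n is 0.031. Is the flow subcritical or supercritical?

With bottom width b = 1.58 m and side slope z = 1.5: A = (b + zy)y = (1.58 + 1.5×2.06)×2.06 = 9.62 m²; P = b + 2y√(1+z²) = 1.58 + 2×2.06×1.803 = 9.007 m.
Hydraulic radius R = A/P = 9.62/9.007 = 1.068 m.
V = (1/n) R^(2/3) √S = (1/0.031) × 1.068^(2/3) × √0.026 = 5.435 m/s. Hydraulic depth D_h = A/T = 9.62/7.76 = 1.24 m.
Froude number Fr = V/√(g·D_h) = 5.435/√(9.81×1.24) = 1.56, which is greater than 1, so the flow is supercritical.

supercritical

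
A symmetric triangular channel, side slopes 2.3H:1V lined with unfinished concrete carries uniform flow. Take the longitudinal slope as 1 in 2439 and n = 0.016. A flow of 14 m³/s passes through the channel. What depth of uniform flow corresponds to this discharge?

y_n = 2.19 m

Manning's equation rearranged: A R^(2/3) = nQ / (1·√S) = 0.016 × 14 / (√0.00041) = 11.06.
Trying y = 1.72 m: A R^(2/3) = 5.808 — too small.
Trying y = 2.69 m: A R^(2/3) = 19.14 — too large.
Trying y = 2.19 m: A R^(2/3) = 11.06 — ≈ 11.06.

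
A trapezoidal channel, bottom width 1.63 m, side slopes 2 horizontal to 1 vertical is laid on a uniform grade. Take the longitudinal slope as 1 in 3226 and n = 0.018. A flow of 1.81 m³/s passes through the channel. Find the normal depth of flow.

y_n = 0.854 m

Manning's equation rearranged: A R^(2/3) = nQ / (1·√S) = 0.018 × 1.81 / (√0.00031) = 1.85.
Try y = 0.619 m: A R^(2/3) = 0.9696 — short.
Try y = 0.854 m: A R^(2/3) = 1.851 — close enough.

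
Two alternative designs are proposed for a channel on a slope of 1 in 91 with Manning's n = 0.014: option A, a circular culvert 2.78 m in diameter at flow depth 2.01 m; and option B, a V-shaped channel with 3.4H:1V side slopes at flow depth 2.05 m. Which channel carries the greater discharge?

Channel A: For a circular section of diameter D = 2.78 m at depth y = 2.01 m, the central angle is θ = 2 arccos(1 − 2y/D) = 4.066 rad. Then A = (D²/8)(θ − sin θ) = 4.7 m² and P = Dθ/2 = 5.652 m. Hydraulic radius R = A/P = 4.7/5.652 = 0.8315 m. Q_A = (1/0.014)·4.7·0.8315^(2/3)·√0.01099 = 31.11 m³/s.
Channel B: For a triangular section with side slope z = 3.4: A = zy² = 3.4×2.05² = 14.29 m²; P = 2y√(1+z²) = 2×2.05×3.544 = 14.53 m. Hydraulic radius R = A/P = 14.29/14.53 = 0.9833 m. Q_B = (1/0.014)·14.29·0.9833^(2/3)·√0.01099 = 105.8 m³/s.
Q_A = 31.11 m³/s vs Q_B = 105.8 m³/s, so channel B carries more.

channel B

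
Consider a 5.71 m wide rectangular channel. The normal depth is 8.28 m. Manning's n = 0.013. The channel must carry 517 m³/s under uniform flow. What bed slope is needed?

S = 0.00741

Flow area A = b·y = 5.71 × 8.28 = 47.28 m². Wetted perimeter P = b + 2y = 5.71 + 2×8.28 = 22.27 m.
Hydraulic radius R = A/P = 47.28/22.27 = 2.123 m.
From Manning's equation, S = [nQ / (1 A R^(2/3))]² = [0.013 × 517 / (1 × 47.28 × 2.123^(2/3))]² = 0.00741.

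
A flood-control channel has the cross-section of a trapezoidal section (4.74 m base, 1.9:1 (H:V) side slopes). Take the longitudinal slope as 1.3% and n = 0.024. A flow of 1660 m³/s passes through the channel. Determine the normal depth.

Manning's equation rearranged: A R^(2/3) = nQ / (1·√S) = 0.024 × 1660 / (√0.013) = 349.4.
At y = 8.79 m: A R^(2/3) = 508.8 — over.
At y = 7.49 m: A R^(2/3) = 349.1 — close enough.

y_n = 7.49 m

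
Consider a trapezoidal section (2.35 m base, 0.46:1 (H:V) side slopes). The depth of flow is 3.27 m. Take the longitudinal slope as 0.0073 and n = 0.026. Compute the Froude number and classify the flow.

With bottom width b = 2.35 m and side slope z = 0.46: A = (b + zy)y = (2.35 + 0.46×3.27)×3.27 = 12.6 m²; P = b + 2y√(1+z²) = 2.35 + 2×3.27×1.101 = 9.549 m.
Hydraulic radius R = A/P = 12.6/9.549 = 1.32 m.
V = (1/n) R^(2/3) √S = (1/0.026) × 1.32^(2/3) × √0.0073 = 3.954 m/s. Hydraulic depth D_h = A/T = 12.6/5.358 = 2.352 m.
Froude number Fr = V/√(g·D_h) = 3.954/√(9.81×2.352) = 0.823, which is less than 1, so the flow is subcritical.

subcritical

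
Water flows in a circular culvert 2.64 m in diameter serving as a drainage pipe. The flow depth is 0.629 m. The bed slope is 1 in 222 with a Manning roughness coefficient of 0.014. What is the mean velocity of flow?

V = 2.48 m/s

For a circular section of diameter D = 2.64 m at depth y = 0.629 m, the central angle is θ = 2 arccos(1 − 2y/D) = 2.04 rad. Then A = (D²/8)(θ − sin θ) = 0.9998 m² and P = Dθ/2 = 2.692 m.
Hydraulic radius R = A/P = 0.9998/2.692 = 0.3714 m.
From Manning's equation, V = (1/n) R^(2/3) S^(1/2) = (1/0.014) × 0.3714^(2/3) × 0.004505^(1/2) = 2.48 m/s.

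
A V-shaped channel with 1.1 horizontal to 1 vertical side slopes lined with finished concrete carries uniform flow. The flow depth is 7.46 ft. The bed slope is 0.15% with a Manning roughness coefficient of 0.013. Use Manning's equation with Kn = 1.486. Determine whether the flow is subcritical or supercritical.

For a triangular section with side slope z = 1.1: A = zy² = 1.1×7.46² = 61.22 ft²; P = 2y√(1+z²) = 2×7.46×1.487 = 22.18 ft.
Hydraulic radius R = A/P = 61.22/22.18 = 2.76 ft.
V = (1.486/n) R^(2/3) √S = (1.486/0.013) × 2.76^(2/3) × √0.0015 = 8.711 ft/s. Hydraulic depth D_h = A/T = 61.22/16.41 = 3.73 ft.
Froude number Fr = V/√(g·D_h) = 8.711/√(32.2×3.73) = 0.795, which is less than 1, so the flow is subcritical.

subcritical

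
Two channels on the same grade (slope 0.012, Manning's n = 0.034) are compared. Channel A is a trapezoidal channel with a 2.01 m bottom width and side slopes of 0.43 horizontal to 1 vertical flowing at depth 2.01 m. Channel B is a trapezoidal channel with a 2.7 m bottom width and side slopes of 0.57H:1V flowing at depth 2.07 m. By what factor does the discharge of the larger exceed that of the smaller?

1.56

Channel A: With bottom width b = 2.01 m and side slope z = 0.43: A = (b + zy)y = (2.01 + 0.43×2.01)×2.01 = 5.777 m²; P = b + 2y√(1+z²) = 2.01 + 2×2.01×1.089 = 6.386 m. Hydraulic radius R = A/P = 5.777/6.386 = 0.9047 m. Q_A = (1/0.034)·5.777·0.9047^(2/3)·√0.012 = 17.41 m³/s.
Channel B: With bottom width b = 2.7 m and side slope z = 0.57: A = (b + zy)y = (2.7 + 0.57×2.07)×2.07 = 8.031 m²; P = b + 2y√(1+z²) = 2.7 + 2×2.07×1.151 = 7.465 m. Hydraulic radius R = A/P = 8.031/7.465 = 1.076 m. Q_B = (1/0.034)·8.031·1.076^(2/3)·√0.012 = 27.17 m³/s.
The larger discharge is 27.17 m³/s and the smaller is 17.41 m³/s; the ratio is 1.56.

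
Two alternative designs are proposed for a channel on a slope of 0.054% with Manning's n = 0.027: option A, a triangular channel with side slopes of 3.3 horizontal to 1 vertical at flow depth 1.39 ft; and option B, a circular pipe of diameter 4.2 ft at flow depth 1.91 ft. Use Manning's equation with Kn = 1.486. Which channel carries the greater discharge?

Channel A: For a triangular section with side slope z = 3.3: A = zy² = 3.3×1.39² = 6.376 ft²; P = 2y√(1+z²) = 2×1.39×3.448 = 9.586 ft. Hydraulic radius R = A/P = 6.376/9.586 = 0.6651 ft. Q_A = (1.486/0.027)·6.376·0.6651^(2/3)·√0.00054 = 6.213 ft³/s.
Channel B: For a circular section of diameter D = 4.2 ft at depth y = 1.91 ft, the central angle is θ = 2 arccos(1 − 2y/D) = 2.96 rad. Then A = (D²/8)(θ − sin θ) = 6.13 ft² and P = Dθ/2 = 6.217 ft. Hydraulic radius R = A/P = 6.13/6.217 = 0.9861 ft. Q_B = (1.486/0.027)·6.13·0.9861^(2/3)·√0.00054 = 7.767 ft³/s.
Q_A = 6.213 ft³/s vs Q_B = 7.767 ft³/s, so channel B carries more.

channel B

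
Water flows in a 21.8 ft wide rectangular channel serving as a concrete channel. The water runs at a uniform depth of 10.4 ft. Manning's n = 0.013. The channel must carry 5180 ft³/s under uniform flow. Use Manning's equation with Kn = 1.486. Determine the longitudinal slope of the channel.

S = 0.0043

Flow area A = b·y = 21.8 × 10.4 = 226.7 ft². Wetted perimeter P = b + 2y = 21.8 + 2×10.4 = 42.6 ft.
Hydraulic radius R = A/P = 226.7/42.6 = 5.322 ft.
From Manning's equation, S = [nQ / (1.486 A R^(2/3))]² = [0.013 × 5180 / (1.486 × 226.7 × 5.322^(2/3))]² = 0.0043.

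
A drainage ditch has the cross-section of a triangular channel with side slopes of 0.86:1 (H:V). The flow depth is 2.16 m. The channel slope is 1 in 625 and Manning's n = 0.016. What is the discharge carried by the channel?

For a triangular section with side slope z = 0.86: A = zy² = 0.86×2.16² = 4.012 m²; P = 2y√(1+z²) = 2×2.16×1.319 = 5.698 m.
Hydraulic radius R = A/P = 4.012/5.698 = 0.7042 m.
Manning's equation: Q = (1/n) A R^(2/3) S^(1/2) = (1/0.016) × 4.012 × 0.7042^(2/3) × 0.0016^(1/2) = 7.94 m³/s.

Q = 7.94 m³/s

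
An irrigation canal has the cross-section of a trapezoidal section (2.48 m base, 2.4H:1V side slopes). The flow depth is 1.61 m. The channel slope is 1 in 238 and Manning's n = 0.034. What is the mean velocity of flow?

V = 1.83 m/s

With bottom width b = 2.48 m and side slope z = 2.4: A = (b + zy)y = (2.48 + 2.4×1.61)×1.61 = 10.21 m²; P = b + 2y√(1+z²) = 2.48 + 2×1.61×2.6 = 10.85 m.
Hydraulic radius R = A/P = 10.21/10.85 = 0.9412 m.
From Manning's equation, V = (1/n) R^(2/3) S^(1/2) = (1/0.034) × 0.9412^(2/3) × 0.004202^(1/2) = 1.83 m/s.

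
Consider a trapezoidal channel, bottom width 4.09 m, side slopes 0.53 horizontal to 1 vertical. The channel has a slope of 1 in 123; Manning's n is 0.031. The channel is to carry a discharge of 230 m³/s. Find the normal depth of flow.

y_n = 5.98 m

Manning's equation rearranged: A R^(2/3) = nQ / (1·√S) = 0.031 × 230 / (√0.00813) = 79.08.
Try y = 4.41 m: A R^(2/3) = 45.21 — short.
Try y = 5.98 m: A R^(2/3) = 79.17 — ≈ 79.08.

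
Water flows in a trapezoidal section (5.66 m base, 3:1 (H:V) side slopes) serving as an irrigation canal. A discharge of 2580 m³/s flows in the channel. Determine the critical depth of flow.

y_c = 9.96 m

At critical depth, Q² T / (g A³) = 1, i.e. A³/T = Q²/g = 2580²/9.81 = 678500.
Trying y = 8.49 m: A³/T = 326200 — short.
Trying y = 11.4 m: A³/T = 1267000 — over.
Trying y = 9.96 m: A³/T = 678000 — close enough.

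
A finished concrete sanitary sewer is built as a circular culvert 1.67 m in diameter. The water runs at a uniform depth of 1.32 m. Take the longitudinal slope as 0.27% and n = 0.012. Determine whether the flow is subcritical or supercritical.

For a circular section of diameter D = 1.67 m at depth y = 1.32 m, the central angle is θ = 2 arccos(1 − 2y/D) = 4.381 rad. Then A = (D²/8)(θ − sin θ) = 1.857 m² and P = Dθ/2 = 3.658 m.
Hydraulic radius R = A/P = 1.857/3.658 = 0.5076 m.
V = (1/n) R^(2/3) √S = (1/0.012) × 0.5076^(2/3) × √0.0027 = 2.755 m/s. Hydraulic depth D_h = A/T = 1.857/1.359 = 1.366 m.
Froude number Fr = V/√(g·D_h) = 2.755/√(9.81×1.366) = 0.753, which is less than 1, so the flow is subcritical.

subcritical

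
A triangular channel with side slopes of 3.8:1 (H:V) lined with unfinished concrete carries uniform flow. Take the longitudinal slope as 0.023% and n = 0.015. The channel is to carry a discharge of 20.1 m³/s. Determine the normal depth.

Manning's equation rearranged: A R^(2/3) = nQ / (1·√S) = 0.015 × 20.1 / (√0.00023) = 19.88.
At y = 2.6 m: A R^(2/3) = 29.92 — high.
At y = 2.23 m: A R^(2/3) = 19.87 — matches.

y_n = 2.23 m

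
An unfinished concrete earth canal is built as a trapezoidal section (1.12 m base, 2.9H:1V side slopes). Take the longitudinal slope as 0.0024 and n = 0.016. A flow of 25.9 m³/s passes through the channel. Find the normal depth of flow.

Manning's equation rearranged: A R^(2/3) = nQ / (1·√S) = 0.016 × 25.9 / (√0.0024) = 8.459.
Try y = 1.11 m: A R^(2/3) = 3.454 — too small.
Try y = 1.92 m: A R^(2/3) = 12.8 — too large.
Try y = 1.62 m: A R^(2/3) = 8.472 — ≈ 8.459.

y_n = 1.62 m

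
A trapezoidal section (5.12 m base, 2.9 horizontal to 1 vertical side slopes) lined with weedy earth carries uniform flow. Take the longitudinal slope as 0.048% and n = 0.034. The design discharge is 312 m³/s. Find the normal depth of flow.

Manning's equation rearranged: A R^(2/3) = nQ / (1·√S) = 0.034 × 312 / (√0.00048) = 484.2.
Trying y = 5.47 m: A R^(2/3) = 237 — too small.
Trying y = 8.8 m: A R^(2/3) = 741.6 — too large.
Trying y = 7.38 m: A R^(2/3) = 483.6 — ≈ 484.2.

y_n = 7.38 m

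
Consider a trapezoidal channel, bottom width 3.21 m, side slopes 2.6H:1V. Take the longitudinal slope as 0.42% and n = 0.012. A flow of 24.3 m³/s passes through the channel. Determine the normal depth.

y_n = 1.01 m

Manning's equation rearranged: A R^(2/3) = nQ / (1·√S) = 0.012 × 24.3 / (√0.0042) = 4.499.
Try y = 1.19 m: A R^(2/3) = 6.261 — high.
Try y = 0.803 m: A R^(2/3) = 2.868 — low.
Try y = 1.01 m: A R^(2/3) = 4.5 — close enough.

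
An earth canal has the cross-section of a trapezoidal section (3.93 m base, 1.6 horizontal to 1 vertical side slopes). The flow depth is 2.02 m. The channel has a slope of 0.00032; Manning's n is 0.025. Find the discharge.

With bottom width b = 3.93 m and side slope z = 1.6: A = (b + zy)y = (3.93 + 1.6×2.02)×2.02 = 14.47 m²; P = b + 2y√(1+z²) = 3.93 + 2×2.02×1.887 = 11.55 m.
Hydraulic radius R = A/P = 14.47/11.55 = 1.252 m.
Manning's equation: Q = (1/n) A R^(2/3) S^(1/2) = (1/0.025) × 14.47 × 1.252^(2/3) × 0.00032^(1/2) = 12 m³/s.

Q = 12 m³/s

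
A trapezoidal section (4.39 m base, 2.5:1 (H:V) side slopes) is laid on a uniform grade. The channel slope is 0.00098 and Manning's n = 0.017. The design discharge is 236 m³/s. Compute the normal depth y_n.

Manning's equation rearranged: A R^(2/3) = nQ / (1·√S) = 0.017 × 236 / (√0.00098) = 128.2.
At y = 5.75 m: A R^(2/3) = 227 — high.
At y = 3.53 m: A R^(2/3) = 73.89 — low.
At y = 4.5 m: A R^(2/3) = 128.2 — matches.

y_n = 4.5 m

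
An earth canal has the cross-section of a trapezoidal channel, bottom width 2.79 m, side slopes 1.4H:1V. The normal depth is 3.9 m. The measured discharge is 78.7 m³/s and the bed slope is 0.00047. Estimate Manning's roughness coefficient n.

n = 0.014

With bottom width b = 2.79 m and side slope z = 1.4: A = (b + zy)y = (2.79 + 1.4×3.9)×3.9 = 32.17 m²; P = b + 2y√(1+z²) = 2.79 + 2×3.9×1.72 = 16.21 m.
Hydraulic radius R = A/P = 32.17/16.21 = 1.985 m.
Rearranging Manning's equation: n = (1/Q) A R^(2/3) S^(1/2) = (1/78.7) × 32.17 × 1.985^(2/3) × √0.00047 = 0.014.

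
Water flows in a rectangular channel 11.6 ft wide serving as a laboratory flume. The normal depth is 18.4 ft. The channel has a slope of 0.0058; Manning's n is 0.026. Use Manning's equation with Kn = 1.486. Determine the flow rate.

Q = 2500 ft³/s

Flow area A = b·y = 11.6 × 18.4 = 213.4 ft². Wetted perimeter P = b + 2y = 11.6 + 2×18.4 = 48.4 ft.
Hydraulic radius R = A/P = 213.4/48.4 = 4.41 ft.
Manning's equation: Q = (1.486/n) A R^(2/3) S^(1/2) = (1.486/0.026) × 213.4 × 4.41^(2/3) × 0.0058^(1/2) = 2500 ft³/s.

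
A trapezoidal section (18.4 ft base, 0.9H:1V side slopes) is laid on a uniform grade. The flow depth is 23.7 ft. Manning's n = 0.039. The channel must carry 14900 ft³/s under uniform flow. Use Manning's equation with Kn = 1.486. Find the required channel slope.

With bottom width b = 18.4 ft and side slope z = 0.9: A = (b + zy)y = (18.4 + 0.9×23.7)×23.7 = 941.6 ft²; P = b + 2y√(1+z²) = 18.4 + 2×23.7×1.345 = 82.17 ft.
Hydraulic radius R = A/P = 941.6/82.17 = 11.46 ft.
From Manning's equation, S = [nQ / (1.486 A R^(2/3))]² = [0.039 × 14900 / (1.486 × 941.6 × 11.46^(2/3))]² = 0.00668.

S = 0.00668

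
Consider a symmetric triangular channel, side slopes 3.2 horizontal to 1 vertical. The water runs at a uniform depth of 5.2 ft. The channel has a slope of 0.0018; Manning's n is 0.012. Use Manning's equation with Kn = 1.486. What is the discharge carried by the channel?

Q = 833 ft³/s

For a triangular section with side slope z = 3.2: A = zy² = 3.2×5.2² = 86.53 ft²; P = 2y√(1+z²) = 2×5.2×3.353 = 34.87 ft.
Hydraulic radius R = A/P = 86.53/34.87 = 2.482 ft.
Manning's equation: Q = (1.486/n) A R^(2/3) S^(1/2) = (1.486/0.012) × 86.53 × 2.482^(2/3) × 0.0018^(1/2) = 833 ft³/s.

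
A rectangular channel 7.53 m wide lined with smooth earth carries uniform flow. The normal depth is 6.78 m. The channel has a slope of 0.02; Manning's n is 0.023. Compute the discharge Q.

Flow area A = b·y = 7.53 × 6.78 = 51.05 m². Wetted perimeter P = b + 2y = 7.53 + 2×6.78 = 21.09 m.
Hydraulic radius R = A/P = 51.05/21.09 = 2.421 m.
Manning's equation: Q = (1/n) A R^(2/3) S^(1/2) = (1/0.023) × 51.05 × 2.421^(2/3) × 0.02^(1/2) = 566 m³/s.

Q = 566 m³/s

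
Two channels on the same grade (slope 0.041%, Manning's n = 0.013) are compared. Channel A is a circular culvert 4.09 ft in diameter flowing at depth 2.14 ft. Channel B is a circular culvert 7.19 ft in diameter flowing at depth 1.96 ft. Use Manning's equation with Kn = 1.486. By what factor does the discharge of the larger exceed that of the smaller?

Channel A: For a circular section of diameter D = 4.09 ft at depth y = 2.14 ft, the central angle is θ = 2 arccos(1 − 2y/D) = 3.235 rad. Then A = (D²/8)(θ − sin θ) = 6.958 ft² and P = Dθ/2 = 6.615 ft. Hydraulic radius R = A/P = 6.958/6.615 = 1.052 ft. Q_A = (1.486/0.013)·6.958·1.052^(2/3)·√0.00041 = 16.66 ft³/s.
Channel B: For a circular section of diameter D = 7.19 ft at depth y = 1.96 ft, the central angle is θ = 2 arccos(1 − 2y/D) = 2.197 rad. Then A = (D²/8)(θ − sin θ) = 8.964 ft² and P = Dθ/2 = 7.899 ft. Hydraulic radius R = A/P = 8.964/7.899 = 1.135 ft. Q_B = (1.486/0.013)·8.964·1.135^(2/3)·√0.00041 = 22.57 ft³/s.
The larger discharge is 22.57 ft³/s and the smaller is 16.66 ft³/s; the ratio is 1.36.

1.36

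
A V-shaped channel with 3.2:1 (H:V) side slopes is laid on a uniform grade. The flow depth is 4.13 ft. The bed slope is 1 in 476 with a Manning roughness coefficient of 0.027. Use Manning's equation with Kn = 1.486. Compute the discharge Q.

Q = 216 ft³/s

For a triangular section with side slope z = 3.2: A = zy² = 3.2×4.13² = 54.58 ft²; P = 2y√(1+z²) = 2×4.13×3.353 = 27.69 ft.
Hydraulic radius R = A/P = 54.58/27.69 = 1.971 ft.
Manning's equation: Q = (1.486/n) A R^(2/3) S^(1/2) = (1.486/0.027) × 54.58 × 1.971^(2/3) × 0.002101^(1/2) = 216 ft³/s.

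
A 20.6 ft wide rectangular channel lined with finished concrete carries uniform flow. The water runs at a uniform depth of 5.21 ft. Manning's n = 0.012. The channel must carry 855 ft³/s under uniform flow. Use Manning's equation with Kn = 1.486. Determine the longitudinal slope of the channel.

S = 0.000791

Flow area A = b·y = 20.6 × 5.21 = 107.3 ft². Wetted perimeter P = b + 2y = 20.6 + 2×5.21 = 31.02 ft.
Hydraulic radius R = A/P = 107.3/31.02 = 3.46 ft.
From Manning's equation, S = [nQ / (1.486 A R^(2/3))]² = [0.012 × 855 / (1.486 × 107.3 × 3.46^(2/3))]² = 0.000791.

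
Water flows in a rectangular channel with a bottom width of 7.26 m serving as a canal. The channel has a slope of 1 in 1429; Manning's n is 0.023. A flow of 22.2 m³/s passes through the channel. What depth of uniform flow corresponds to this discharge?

y_n = 2.17 m

Manning's equation rearranged: A R^(2/3) = nQ / (1·√S) = 0.023 × 22.2 / (√0.0006998) = 19.3.
At y = 2.46 m: A R^(2/3) = 23.05 — over.
At y = 1.56 m: A R^(2/3) = 12 — short.
At y = 2.17 m: A R^(2/3) = 19.32 — close enough.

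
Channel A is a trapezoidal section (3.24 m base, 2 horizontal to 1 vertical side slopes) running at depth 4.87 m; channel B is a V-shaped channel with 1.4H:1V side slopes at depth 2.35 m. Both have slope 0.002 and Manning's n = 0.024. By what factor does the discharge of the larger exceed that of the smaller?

Channel A: With bottom width b = 3.24 m and side slope z = 2: A = (b + zy)y = (3.24 + 2×4.87)×4.87 = 63.21 m²; P = b + 2y√(1+z²) = 3.24 + 2×4.87×2.236 = 25.02 m. Hydraulic radius R = A/P = 63.21/25.02 = 2.527 m. Q_A = (1/0.024)·63.21·2.527^(2/3)·√0.002 = 218.5 m³/s.
Channel B: For a triangular section with side slope z = 1.4: A = zy² = 1.4×2.35² = 7.732 m²; P = 2y√(1+z²) = 2×2.35×1.72 = 8.086 m. Hydraulic radius R = A/P = 7.732/8.086 = 0.9561 m. Q_B = (1/0.024)·7.732·0.9561^(2/3)·√0.002 = 13.98 m³/s.
The larger discharge is 218.5 m³/s and the smaller is 13.98 m³/s; the ratio is 15.6.

15.6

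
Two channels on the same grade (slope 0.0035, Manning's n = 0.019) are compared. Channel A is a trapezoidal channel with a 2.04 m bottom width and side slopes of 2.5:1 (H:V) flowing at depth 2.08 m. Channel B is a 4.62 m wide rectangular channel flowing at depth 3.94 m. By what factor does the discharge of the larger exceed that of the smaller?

1.43

Channel A: With bottom width b = 2.04 m and side slope z = 2.5: A = (b + zy)y = (2.04 + 2.5×2.08)×2.08 = 15.06 m²; P = b + 2y√(1+z²) = 2.04 + 2×2.08×2.693 = 13.24 m. Hydraulic radius R = A/P = 15.06/13.24 = 1.137 m. Q_A = (1/0.019)·15.06·1.137^(2/3)·√0.0035 = 51.09 m³/s.
Channel B: Flow area A = b·y = 4.62 × 3.94 = 18.2 m². Wetted perimeter P = b + 2y = 4.62 + 2×3.94 = 12.5 m. Hydraulic radius R = A/P = 18.2/12.5 = 1.456 m. Q_B = (1/0.019)·18.2·1.456^(2/3)·√0.0035 = 72.82 m³/s.
The larger discharge is 72.82 m³/s and the smaller is 51.09 m³/s; the ratio is 1.43.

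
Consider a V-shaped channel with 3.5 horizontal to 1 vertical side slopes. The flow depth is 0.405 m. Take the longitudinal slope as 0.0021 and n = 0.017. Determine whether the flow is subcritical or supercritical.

For a triangular section with side slope z = 3.5: A = zy² = 3.5×0.405² = 0.5741 m²; P = 2y√(1+z²) = 2×0.405×3.64 = 2.948 m.
Hydraulic radius R = A/P = 0.5741/2.948 = 0.1947 m.
V = (1/n) R^(2/3) √S = (1/0.017) × 0.1947^(2/3) × √0.0021 = 0.9056 m/s. Hydraulic depth D_h = A/T = 0.5741/2.835 = 0.2025 m.
Froude number Fr = V/√(g·D_h) = 0.9056/√(9.81×0.2025) = 0.642, which is less than 1, so the flow is subcritical.

subcritical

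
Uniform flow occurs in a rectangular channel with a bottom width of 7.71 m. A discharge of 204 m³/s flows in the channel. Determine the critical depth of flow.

y_c = 4.15 m

For a rectangular channel, critical depth y_c = (q²/g)^(1/3) where q = Q/b = 204/7.71 = 26.46 m²/s.
So y_c = (26.46²/9.81)^(1/3) = 4.15 m.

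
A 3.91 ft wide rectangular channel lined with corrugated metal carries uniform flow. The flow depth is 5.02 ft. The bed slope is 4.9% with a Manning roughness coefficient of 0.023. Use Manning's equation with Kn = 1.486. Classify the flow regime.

Flow area A = b·y = 3.91 × 5.02 = 19.63 ft². Wetted perimeter P = b + 2y = 3.91 + 2×5.02 = 13.95 ft.
Hydraulic radius R = A/P = 19.63/13.95 = 1.407 ft.
V = (1.486/n) R^(2/3) √S = (1.486/0.023) × 1.407^(2/3) × √0.049 = 17.96 ft/s. Hydraulic depth D_h = A/T = 19.63/3.91 = 5.02 ft.
Froude number Fr = V/√(g·D_h) = 17.96/√(32.2×5.02) = 1.41, which is greater than 1, so the flow is supercritical.

supercritical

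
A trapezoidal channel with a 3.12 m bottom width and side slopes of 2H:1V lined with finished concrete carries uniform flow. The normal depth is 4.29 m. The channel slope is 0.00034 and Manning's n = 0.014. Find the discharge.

Q = 114 m³/s

With bottom width b = 3.12 m and side slope z = 2: A = (b + zy)y = (3.12 + 2×4.29)×4.29 = 50.19 m²; P = b + 2y√(1+z²) = 3.12 + 2×4.29×2.236 = 22.31 m.
Hydraulic radius R = A/P = 50.19/22.31 = 2.25 m.
Manning's equation: Q = (1/n) A R^(2/3) S^(1/2) = (1/0.014) × 50.19 × 2.25^(2/3) × 0.00034^(1/2) = 114 m³/s.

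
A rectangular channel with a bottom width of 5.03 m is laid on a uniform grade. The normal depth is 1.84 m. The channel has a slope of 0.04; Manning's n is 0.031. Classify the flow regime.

supercritical

Flow area A = b·y = 5.03 × 1.84 = 9.255 m². Wetted perimeter P = b + 2y = 5.03 + 2×1.84 = 8.71 m.
Hydraulic radius R = A/P = 9.255/8.71 = 1.063 m.
V = (1/n) R^(2/3) √S = (1/0.031) × 1.063^(2/3) × √0.04 = 6.718 m/s. Hydraulic depth D_h = A/T = 9.255/5.03 = 1.84 m.
Froude number Fr = V/√(g·D_h) = 6.718/√(9.81×1.84) = 1.58, which is greater than 1, so the flow is supercritical.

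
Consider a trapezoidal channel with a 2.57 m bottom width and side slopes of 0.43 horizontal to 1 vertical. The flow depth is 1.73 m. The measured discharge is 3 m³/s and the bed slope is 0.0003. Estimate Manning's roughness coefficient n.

n = 0.031

With bottom width b = 2.57 m and side slope z = 0.43: A = (b + zy)y = (2.57 + 0.43×1.73)×1.73 = 5.733 m²; P = b + 2y√(1+z²) = 2.57 + 2×1.73×1.089 = 6.336 m.
Hydraulic radius R = A/P = 5.733/6.336 = 0.9048 m.
Rearranging Manning's equation: n = (1/Q) A R^(2/3) S^(1/2) = (1/3) × 5.733 × 0.9048^(2/3) × √0.0003 = 0.031.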